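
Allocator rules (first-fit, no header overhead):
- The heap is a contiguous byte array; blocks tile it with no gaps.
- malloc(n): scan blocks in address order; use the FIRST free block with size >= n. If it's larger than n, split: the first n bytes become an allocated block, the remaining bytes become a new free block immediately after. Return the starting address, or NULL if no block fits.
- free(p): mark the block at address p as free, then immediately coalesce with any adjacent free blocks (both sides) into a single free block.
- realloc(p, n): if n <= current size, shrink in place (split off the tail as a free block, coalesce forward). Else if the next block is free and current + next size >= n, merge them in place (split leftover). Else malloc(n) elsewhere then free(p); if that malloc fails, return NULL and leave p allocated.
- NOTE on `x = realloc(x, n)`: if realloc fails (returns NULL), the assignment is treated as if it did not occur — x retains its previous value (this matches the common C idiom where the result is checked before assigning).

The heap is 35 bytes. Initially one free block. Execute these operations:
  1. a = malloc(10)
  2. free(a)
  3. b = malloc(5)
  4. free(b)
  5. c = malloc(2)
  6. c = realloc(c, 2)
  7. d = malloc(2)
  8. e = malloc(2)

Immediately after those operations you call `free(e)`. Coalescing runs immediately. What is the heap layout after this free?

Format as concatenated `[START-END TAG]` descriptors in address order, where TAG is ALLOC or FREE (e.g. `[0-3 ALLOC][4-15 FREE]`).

Answer: [0-1 ALLOC][2-3 ALLOC][4-34 FREE]

Derivation:
Op 1: a = malloc(10) -> a = 0; heap: [0-9 ALLOC][10-34 FREE]
Op 2: free(a) -> (freed a); heap: [0-34 FREE]
Op 3: b = malloc(5) -> b = 0; heap: [0-4 ALLOC][5-34 FREE]
Op 4: free(b) -> (freed b); heap: [0-34 FREE]
Op 5: c = malloc(2) -> c = 0; heap: [0-1 ALLOC][2-34 FREE]
Op 6: c = realloc(c, 2) -> c = 0; heap: [0-1 ALLOC][2-34 FREE]
Op 7: d = malloc(2) -> d = 2; heap: [0-1 ALLOC][2-3 ALLOC][4-34 FREE]
Op 8: e = malloc(2) -> e = 4; heap: [0-1 ALLOC][2-3 ALLOC][4-5 ALLOC][6-34 FREE]
free(e): e = 4 -> block [4-5 ALLOC]; mark free, coalesce with adjacent free neighbors -> [0-1 ALLOC][2-3 ALLOC][4-34 FREE]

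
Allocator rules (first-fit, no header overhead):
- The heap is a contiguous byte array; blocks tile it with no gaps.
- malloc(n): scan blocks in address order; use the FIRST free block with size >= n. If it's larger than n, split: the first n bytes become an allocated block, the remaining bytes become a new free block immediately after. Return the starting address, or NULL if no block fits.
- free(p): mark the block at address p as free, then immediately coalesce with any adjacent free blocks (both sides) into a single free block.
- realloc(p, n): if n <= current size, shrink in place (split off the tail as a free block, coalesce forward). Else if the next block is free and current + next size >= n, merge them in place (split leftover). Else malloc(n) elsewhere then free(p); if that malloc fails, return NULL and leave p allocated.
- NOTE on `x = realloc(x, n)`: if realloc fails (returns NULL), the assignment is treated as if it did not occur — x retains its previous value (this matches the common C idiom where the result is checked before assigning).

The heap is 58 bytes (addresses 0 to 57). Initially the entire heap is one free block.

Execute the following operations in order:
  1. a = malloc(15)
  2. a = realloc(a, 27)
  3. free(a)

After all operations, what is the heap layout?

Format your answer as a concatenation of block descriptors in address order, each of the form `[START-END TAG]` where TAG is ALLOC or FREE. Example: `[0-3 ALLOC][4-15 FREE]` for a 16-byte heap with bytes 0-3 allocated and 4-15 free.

Answer: [0-57 FREE]

Derivation:
Op 1: a = malloc(15) -> a = 0; heap: [0-14 ALLOC][15-57 FREE]
Op 2: a = realloc(a, 27) -> a = 0; heap: [0-26 ALLOC][27-57 FREE]
Op 3: free(a) -> (freed a); heap: [0-57 FREE]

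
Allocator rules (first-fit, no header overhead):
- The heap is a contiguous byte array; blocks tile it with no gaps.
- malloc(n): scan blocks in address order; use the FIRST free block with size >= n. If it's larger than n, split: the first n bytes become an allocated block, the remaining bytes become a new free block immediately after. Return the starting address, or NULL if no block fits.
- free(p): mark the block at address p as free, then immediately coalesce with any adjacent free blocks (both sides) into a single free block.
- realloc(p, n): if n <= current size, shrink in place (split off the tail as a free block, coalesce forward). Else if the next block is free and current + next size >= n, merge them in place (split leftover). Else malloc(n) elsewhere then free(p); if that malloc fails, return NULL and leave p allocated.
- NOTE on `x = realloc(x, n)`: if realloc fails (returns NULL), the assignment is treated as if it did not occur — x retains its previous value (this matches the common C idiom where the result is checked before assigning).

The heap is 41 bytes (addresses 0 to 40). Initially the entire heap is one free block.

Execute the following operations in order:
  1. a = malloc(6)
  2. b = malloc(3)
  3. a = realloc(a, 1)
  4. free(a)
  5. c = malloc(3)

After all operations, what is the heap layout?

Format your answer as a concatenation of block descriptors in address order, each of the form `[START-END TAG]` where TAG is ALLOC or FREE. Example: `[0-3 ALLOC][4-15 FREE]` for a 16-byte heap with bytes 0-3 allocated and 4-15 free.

Answer: [0-2 ALLOC][3-5 FREE][6-8 ALLOC][9-40 FREE]

Derivation:
Op 1: a = malloc(6) -> a = 0; heap: [0-5 ALLOC][6-40 FREE]
Op 2: b = malloc(3) -> b = 6; heap: [0-5 ALLOC][6-8 ALLOC][9-40 FREE]
Op 3: a = realloc(a, 1) -> a = 0; heap: [0-0 ALLOC][1-5 FREE][6-8 ALLOC][9-40 FREE]
Op 4: free(a) -> (freed a); heap: [0-5 FREE][6-8 ALLOC][9-40 FREE]
Op 5: c = malloc(3) -> c = 0; heap: [0-2 ALLOC][3-5 FREE][6-8 ALLOC][9-40 FREE]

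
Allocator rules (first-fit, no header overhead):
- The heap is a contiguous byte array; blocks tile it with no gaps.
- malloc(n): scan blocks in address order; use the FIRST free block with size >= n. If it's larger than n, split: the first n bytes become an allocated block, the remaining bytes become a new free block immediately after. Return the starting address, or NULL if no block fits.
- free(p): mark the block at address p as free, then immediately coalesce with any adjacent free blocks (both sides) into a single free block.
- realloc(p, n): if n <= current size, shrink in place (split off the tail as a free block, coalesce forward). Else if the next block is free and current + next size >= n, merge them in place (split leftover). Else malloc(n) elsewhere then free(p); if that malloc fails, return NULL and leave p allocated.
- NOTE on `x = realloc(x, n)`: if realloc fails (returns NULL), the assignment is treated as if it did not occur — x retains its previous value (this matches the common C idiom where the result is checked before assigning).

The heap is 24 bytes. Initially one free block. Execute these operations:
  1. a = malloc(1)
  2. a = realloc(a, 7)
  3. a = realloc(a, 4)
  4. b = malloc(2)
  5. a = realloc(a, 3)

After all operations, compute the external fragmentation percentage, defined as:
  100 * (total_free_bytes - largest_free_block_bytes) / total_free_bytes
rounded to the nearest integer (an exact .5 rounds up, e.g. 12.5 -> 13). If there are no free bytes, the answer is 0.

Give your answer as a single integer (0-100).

Op 1: a = malloc(1) -> a = 0; heap: [0-0 ALLOC][1-23 FREE]
Op 2: a = realloc(a, 7) -> a = 0; heap: [0-6 ALLOC][7-23 FREE]
Op 3: a = realloc(a, 4) -> a = 0; heap: [0-3 ALLOC][4-23 FREE]
Op 4: b = malloc(2) -> b = 4; heap: [0-3 ALLOC][4-5 ALLOC][6-23 FREE]
Op 5: a = realloc(a, 3) -> a = 0; heap: [0-2 ALLOC][3-3 FREE][4-5 ALLOC][6-23 FREE]
Free blocks: [1 18] total_free=19 largest=18 -> 100*(19-18)/19 = 100/19 ≈ 5.263 -> rounds to 5

Answer: 5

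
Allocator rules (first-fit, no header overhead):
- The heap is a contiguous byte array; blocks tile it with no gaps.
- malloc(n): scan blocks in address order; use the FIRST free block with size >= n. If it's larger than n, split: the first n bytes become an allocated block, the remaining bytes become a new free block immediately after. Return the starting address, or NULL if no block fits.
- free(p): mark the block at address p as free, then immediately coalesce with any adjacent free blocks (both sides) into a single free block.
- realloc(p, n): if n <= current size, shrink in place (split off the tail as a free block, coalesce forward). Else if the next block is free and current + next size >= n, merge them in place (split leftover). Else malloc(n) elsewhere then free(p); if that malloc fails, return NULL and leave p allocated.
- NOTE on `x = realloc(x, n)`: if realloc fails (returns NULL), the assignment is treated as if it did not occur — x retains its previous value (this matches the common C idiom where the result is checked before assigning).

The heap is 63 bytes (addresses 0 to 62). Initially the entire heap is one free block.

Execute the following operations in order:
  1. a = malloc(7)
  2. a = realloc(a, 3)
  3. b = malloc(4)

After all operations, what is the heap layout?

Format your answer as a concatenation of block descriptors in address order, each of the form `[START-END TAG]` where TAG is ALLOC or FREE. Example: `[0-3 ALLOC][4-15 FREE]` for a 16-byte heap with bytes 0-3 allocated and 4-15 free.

Op 1: a = malloc(7) -> a = 0; heap: [0-6 ALLOC][7-62 FREE]
Op 2: a = realloc(a, 3) -> a = 0; heap: [0-2 ALLOC][3-62 FREE]
Op 3: b = malloc(4) -> b = 3; heap: [0-2 ALLOC][3-6 ALLOC][7-62 FREE]

Answer: [0-2 ALLOC][3-6 ALLOC][7-62 FREE]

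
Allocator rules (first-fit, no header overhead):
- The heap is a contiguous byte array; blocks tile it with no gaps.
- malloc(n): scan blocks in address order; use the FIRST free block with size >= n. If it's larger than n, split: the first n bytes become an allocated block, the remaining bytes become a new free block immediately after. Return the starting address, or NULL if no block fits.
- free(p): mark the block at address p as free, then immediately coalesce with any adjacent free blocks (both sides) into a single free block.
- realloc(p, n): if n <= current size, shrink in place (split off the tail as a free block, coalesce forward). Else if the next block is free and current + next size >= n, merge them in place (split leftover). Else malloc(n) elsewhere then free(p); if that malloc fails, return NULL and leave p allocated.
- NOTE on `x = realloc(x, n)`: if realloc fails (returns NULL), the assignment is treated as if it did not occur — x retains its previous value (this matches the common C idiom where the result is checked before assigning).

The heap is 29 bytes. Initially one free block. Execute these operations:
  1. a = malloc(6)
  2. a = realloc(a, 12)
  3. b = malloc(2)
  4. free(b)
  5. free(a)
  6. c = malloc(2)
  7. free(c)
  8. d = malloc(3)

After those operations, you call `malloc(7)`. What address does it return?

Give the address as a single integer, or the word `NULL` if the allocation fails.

Answer: 3

Derivation:
Op 1: a = malloc(6) -> a = 0; heap: [0-5 ALLOC][6-28 FREE]
Op 2: a = realloc(a, 12) -> a = 0; heap: [0-11 ALLOC][12-28 FREE]
Op 3: b = malloc(2) -> b = 12; heap: [0-11 ALLOC][12-13 ALLOC][14-28 FREE]
Op 4: free(b) -> (freed b); heap: [0-11 ALLOC][12-28 FREE]
Op 5: free(a) -> (freed a); heap: [0-28 FREE]
Op 6: c = malloc(2) -> c = 0; heap: [0-1 ALLOC][2-28 FREE]
Op 7: free(c) -> (freed c); heap: [0-28 FREE]
Op 8: d = malloc(3) -> d = 0; heap: [0-2 ALLOC][3-28 FREE]
malloc(7): first-fit scan over [0-2 ALLOC][3-28 FREE] -> 3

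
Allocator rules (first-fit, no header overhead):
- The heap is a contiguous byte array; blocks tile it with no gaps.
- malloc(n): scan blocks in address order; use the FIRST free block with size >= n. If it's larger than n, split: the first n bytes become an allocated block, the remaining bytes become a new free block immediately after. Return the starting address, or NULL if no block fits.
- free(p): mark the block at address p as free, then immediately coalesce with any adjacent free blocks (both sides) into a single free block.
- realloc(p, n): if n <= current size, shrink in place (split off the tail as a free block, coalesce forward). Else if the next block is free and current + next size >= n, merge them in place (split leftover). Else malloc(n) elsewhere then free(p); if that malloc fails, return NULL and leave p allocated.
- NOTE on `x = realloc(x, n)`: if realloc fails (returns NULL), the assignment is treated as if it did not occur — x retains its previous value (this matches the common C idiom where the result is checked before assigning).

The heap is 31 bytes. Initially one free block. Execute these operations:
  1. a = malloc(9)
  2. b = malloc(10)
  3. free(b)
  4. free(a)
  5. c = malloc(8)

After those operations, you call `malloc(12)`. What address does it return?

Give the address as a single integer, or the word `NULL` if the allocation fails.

Answer: 8

Derivation:
Op 1: a = malloc(9) -> a = 0; heap: [0-8 ALLOC][9-30 FREE]
Op 2: b = malloc(10) -> b = 9; heap: [0-8 ALLOC][9-18 ALLOC][19-30 FREE]
Op 3: free(b) -> (freed b); heap: [0-8 ALLOC][9-30 FREE]
Op 4: free(a) -> (freed a); heap: [0-30 FREE]
Op 5: c = malloc(8) -> c = 0; heap: [0-7 ALLOC][8-30 FREE]
malloc(12): first-fit scan over [0-7 ALLOC][8-30 FREE] -> 8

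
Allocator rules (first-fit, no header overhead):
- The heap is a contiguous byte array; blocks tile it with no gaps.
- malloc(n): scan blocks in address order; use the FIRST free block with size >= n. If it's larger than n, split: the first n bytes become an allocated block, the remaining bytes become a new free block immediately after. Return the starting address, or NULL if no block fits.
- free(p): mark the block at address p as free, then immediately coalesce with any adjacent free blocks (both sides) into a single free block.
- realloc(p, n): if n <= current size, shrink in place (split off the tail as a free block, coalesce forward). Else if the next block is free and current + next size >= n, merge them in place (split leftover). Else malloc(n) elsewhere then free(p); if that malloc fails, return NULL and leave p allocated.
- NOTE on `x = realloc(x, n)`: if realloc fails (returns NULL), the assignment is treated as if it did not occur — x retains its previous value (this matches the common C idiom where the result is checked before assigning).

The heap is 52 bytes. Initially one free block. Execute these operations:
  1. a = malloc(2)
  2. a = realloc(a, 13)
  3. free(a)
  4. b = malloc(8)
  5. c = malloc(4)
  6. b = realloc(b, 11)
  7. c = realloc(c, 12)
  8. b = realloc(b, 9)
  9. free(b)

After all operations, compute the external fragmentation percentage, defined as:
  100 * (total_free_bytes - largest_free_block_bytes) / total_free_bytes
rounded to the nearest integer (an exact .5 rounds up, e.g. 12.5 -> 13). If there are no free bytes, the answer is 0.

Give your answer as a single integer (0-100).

Op 1: a = malloc(2) -> a = 0; heap: [0-1 ALLOC][2-51 FREE]
Op 2: a = realloc(a, 13) -> a = 0; heap: [0-12 ALLOC][13-51 FREE]
Op 3: free(a) -> (freed a); heap: [0-51 FREE]
Op 4: b = malloc(8) -> b = 0; heap: [0-7 ALLOC][8-51 FREE]
Op 5: c = malloc(4) -> c = 8; heap: [0-7 ALLOC][8-11 ALLOC][12-51 FREE]
Op 6: b = realloc(b, 11) -> b = 12; heap: [0-7 FREE][8-11 ALLOC][12-22 ALLOC][23-51 FREE]
Op 7: c = realloc(c, 12) -> c = 23; heap: [0-11 FREE][12-22 ALLOC][23-34 ALLOC][35-51 FREE]
Op 8: b = realloc(b, 9) -> b = 12; heap: [0-11 FREE][12-20 ALLOC][21-22 FREE][23-34 ALLOC][35-51 FREE]
Op 9: free(b) -> (freed b); heap: [0-22 FREE][23-34 ALLOC][35-51 FREE]
Free blocks: [23 17] total_free=40 largest=23 -> 100*(40-23)/40 = 1700/40 = 42.5 -> rounds to 43

Answer: 43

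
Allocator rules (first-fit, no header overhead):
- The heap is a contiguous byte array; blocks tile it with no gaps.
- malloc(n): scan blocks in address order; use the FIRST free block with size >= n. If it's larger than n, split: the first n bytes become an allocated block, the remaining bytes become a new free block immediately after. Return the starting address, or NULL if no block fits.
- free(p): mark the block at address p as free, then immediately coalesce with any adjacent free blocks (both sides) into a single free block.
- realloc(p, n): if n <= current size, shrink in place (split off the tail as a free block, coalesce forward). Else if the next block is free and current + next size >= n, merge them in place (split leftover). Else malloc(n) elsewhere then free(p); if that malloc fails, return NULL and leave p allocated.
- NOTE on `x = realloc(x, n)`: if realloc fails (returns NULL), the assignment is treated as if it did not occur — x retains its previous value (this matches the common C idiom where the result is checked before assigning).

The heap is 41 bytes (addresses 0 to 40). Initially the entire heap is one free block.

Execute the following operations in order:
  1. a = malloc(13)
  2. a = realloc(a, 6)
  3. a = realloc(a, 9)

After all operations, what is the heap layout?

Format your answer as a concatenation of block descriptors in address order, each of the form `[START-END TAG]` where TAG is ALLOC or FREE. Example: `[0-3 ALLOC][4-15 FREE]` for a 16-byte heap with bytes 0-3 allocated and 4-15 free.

Answer: [0-8 ALLOC][9-40 FREE]

Derivation:
Op 1: a = malloc(13) -> a = 0; heap: [0-12 ALLOC][13-40 FREE]
Op 2: a = realloc(a, 6) -> a = 0; heap: [0-5 ALLOC][6-40 FREE]
Op 3: a = realloc(a, 9) -> a = 0; heap: [0-8 ALLOC][9-40 FREE]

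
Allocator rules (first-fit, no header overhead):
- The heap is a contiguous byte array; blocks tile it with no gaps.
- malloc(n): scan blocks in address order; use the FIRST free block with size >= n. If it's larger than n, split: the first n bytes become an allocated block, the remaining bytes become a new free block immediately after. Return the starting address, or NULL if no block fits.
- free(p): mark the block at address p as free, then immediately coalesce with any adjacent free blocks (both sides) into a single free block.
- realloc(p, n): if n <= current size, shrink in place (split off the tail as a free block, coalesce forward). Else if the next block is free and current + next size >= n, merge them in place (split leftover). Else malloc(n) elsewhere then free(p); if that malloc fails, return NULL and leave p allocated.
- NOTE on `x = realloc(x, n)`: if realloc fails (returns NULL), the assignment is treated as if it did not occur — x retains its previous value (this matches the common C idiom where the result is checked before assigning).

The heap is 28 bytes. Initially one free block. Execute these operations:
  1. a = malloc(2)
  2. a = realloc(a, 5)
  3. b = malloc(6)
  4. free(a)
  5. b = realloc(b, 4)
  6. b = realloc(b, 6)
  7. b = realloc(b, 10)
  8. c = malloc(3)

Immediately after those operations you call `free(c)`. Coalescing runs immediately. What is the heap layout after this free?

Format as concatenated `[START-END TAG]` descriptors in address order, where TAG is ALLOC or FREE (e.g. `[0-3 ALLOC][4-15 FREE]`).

Answer: [0-4 FREE][5-14 ALLOC][15-27 FREE]

Derivation:
Op 1: a = malloc(2) -> a = 0; heap: [0-1 ALLOC][2-27 FREE]
Op 2: a = realloc(a, 5) -> a = 0; heap: [0-4 ALLOC][5-27 FREE]
Op 3: b = malloc(6) -> b = 5; heap: [0-4 ALLOC][5-10 ALLOC][11-27 FREE]
Op 4: free(a) -> (freed a); heap: [0-4 FREE][5-10 ALLOC][11-27 FREE]
Op 5: b = realloc(b, 4) -> b = 5; heap: [0-4 FREE][5-8 ALLOC][9-27 FREE]
Op 6: b = realloc(b, 6) -> b = 5; heap: [0-4 FREE][5-10 ALLOC][11-27 FREE]
Op 7: b = realloc(b, 10) -> b = 5; heap: [0-4 FREE][5-14 ALLOC][15-27 FREE]
Op 8: c = malloc(3) -> c = 0; heap: [0-2 ALLOC][3-4 FREE][5-14 ALLOC][15-27 FREE]
free(c): c = 0 -> block [0-2 ALLOC]; mark free, coalesce with adjacent free neighbors -> [0-4 FREE][5-14 ALLOC][15-27 FREE]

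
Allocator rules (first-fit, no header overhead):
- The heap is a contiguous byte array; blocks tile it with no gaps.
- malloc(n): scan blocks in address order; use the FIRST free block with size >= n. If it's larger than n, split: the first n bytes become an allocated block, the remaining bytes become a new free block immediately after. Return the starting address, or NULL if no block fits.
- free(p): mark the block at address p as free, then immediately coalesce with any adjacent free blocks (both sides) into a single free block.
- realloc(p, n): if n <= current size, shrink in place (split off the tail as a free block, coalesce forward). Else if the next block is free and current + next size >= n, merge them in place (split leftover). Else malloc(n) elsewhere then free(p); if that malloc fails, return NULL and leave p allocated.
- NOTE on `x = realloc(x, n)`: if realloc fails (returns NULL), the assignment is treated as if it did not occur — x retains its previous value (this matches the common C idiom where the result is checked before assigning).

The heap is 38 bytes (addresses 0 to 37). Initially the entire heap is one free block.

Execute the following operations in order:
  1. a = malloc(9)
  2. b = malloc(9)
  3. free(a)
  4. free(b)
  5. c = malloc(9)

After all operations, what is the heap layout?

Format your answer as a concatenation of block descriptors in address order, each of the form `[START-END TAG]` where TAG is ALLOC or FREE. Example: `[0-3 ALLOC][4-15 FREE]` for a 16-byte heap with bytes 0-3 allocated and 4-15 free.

Answer: [0-8 ALLOC][9-37 FREE]

Derivation:
Op 1: a = malloc(9) -> a = 0; heap: [0-8 ALLOC][9-37 FREE]
Op 2: b = malloc(9) -> b = 9; heap: [0-8 ALLOC][9-17 ALLOC][18-37 FREE]
Op 3: free(a) -> (freed a); heap: [0-8 FREE][9-17 ALLOC][18-37 FREE]
Op 4: free(b) -> (freed b); heap: [0-37 FREE]
Op 5: c = malloc(9) -> c = 0; heap: [0-8 ALLOC][9-37 FREE]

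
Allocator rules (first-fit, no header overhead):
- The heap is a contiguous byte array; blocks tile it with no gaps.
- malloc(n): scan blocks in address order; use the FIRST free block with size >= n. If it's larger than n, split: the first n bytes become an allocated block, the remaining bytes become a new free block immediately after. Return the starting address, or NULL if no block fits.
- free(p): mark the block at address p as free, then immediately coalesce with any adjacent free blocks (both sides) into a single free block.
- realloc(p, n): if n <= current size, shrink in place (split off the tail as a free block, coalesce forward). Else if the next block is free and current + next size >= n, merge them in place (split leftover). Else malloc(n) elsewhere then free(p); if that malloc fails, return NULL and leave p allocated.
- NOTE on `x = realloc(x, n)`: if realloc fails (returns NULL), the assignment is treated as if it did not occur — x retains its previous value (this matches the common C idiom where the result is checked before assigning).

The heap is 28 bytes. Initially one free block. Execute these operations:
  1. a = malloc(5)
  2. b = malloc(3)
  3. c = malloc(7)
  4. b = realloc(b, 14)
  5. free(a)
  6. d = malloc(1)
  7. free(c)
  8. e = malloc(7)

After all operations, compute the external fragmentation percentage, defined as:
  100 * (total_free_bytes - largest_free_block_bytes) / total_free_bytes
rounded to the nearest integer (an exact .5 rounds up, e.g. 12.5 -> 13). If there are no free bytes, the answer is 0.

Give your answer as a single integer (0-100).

Op 1: a = malloc(5) -> a = 0; heap: [0-4 ALLOC][5-27 FREE]
Op 2: b = malloc(3) -> b = 5; heap: [0-4 ALLOC][5-7 ALLOC][8-27 FREE]
Op 3: c = malloc(7) -> c = 8; heap: [0-4 ALLOC][5-7 ALLOC][8-14 ALLOC][15-27 FREE]
Op 4: b = realloc(b, 14) -> NULL (b unchanged); heap: [0-4 ALLOC][5-7 ALLOC][8-14 ALLOC][15-27 FREE]
Op 5: free(a) -> (freed a); heap: [0-4 FREE][5-7 ALLOC][8-14 ALLOC][15-27 FREE]
Op 6: d = malloc(1) -> d = 0; heap: [0-0 ALLOC][1-4 FREE][5-7 ALLOC][8-14 ALLOC][15-27 FREE]
Op 7: free(c) -> (freed c); heap: [0-0 ALLOC][1-4 FREE][5-7 ALLOC][8-27 FREE]
Op 8: e = malloc(7) -> e = 8; heap: [0-0 ALLOC][1-4 FREE][5-7 ALLOC][8-14 ALLOC][15-27 FREE]
Free blocks: [4 13] total_free=17 largest=13 -> 100*(17-13)/17 = 400/17 ≈ 23.529 -> rounds to 24

Answer: 24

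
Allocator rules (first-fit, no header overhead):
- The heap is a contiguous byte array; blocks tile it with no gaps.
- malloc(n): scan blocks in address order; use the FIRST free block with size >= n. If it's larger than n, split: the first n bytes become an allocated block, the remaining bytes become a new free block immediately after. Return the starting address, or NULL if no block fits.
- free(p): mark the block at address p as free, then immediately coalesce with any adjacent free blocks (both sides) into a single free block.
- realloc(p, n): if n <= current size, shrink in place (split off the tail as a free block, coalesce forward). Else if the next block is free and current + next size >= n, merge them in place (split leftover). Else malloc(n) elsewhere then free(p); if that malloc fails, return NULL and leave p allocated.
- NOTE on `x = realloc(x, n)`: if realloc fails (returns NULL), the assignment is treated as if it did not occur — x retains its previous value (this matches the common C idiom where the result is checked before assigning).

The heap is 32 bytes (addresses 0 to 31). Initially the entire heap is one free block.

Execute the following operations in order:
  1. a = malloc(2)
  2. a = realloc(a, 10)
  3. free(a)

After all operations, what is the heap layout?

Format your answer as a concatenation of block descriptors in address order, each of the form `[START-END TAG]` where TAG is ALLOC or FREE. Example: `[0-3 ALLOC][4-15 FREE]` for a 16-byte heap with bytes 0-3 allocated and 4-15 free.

Answer: [0-31 FREE]

Derivation:
Op 1: a = malloc(2) -> a = 0; heap: [0-1 ALLOC][2-31 FREE]
Op 2: a = realloc(a, 10) -> a = 0; heap: [0-9 ALLOC][10-31 FREE]
Op 3: free(a) -> (freed a); heap: [0-31 FREE]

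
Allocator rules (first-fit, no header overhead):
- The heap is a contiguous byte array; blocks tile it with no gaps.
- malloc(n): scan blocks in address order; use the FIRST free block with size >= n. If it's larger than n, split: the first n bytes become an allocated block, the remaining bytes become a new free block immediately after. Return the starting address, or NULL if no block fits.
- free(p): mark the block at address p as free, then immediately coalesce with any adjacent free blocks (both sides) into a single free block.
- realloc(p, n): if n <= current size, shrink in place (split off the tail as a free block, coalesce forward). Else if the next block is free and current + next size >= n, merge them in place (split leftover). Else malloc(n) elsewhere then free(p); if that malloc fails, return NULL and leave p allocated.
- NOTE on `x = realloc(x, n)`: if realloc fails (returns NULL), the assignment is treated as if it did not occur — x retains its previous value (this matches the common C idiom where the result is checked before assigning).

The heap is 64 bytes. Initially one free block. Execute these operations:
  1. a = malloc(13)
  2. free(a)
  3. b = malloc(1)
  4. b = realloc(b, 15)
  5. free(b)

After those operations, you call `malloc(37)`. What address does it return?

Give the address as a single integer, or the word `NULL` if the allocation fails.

Op 1: a = malloc(13) -> a = 0; heap: [0-12 ALLOC][13-63 FREE]
Op 2: free(a) -> (freed a); heap: [0-63 FREE]
Op 3: b = malloc(1) -> b = 0; heap: [0-0 ALLOC][1-63 FREE]
Op 4: b = realloc(b, 15) -> b = 0; heap: [0-14 ALLOC][15-63 FREE]
Op 5: free(b) -> (freed b); heap: [0-63 FREE]
malloc(37): first-fit scan over [0-63 FREE] -> 0

Answer: 0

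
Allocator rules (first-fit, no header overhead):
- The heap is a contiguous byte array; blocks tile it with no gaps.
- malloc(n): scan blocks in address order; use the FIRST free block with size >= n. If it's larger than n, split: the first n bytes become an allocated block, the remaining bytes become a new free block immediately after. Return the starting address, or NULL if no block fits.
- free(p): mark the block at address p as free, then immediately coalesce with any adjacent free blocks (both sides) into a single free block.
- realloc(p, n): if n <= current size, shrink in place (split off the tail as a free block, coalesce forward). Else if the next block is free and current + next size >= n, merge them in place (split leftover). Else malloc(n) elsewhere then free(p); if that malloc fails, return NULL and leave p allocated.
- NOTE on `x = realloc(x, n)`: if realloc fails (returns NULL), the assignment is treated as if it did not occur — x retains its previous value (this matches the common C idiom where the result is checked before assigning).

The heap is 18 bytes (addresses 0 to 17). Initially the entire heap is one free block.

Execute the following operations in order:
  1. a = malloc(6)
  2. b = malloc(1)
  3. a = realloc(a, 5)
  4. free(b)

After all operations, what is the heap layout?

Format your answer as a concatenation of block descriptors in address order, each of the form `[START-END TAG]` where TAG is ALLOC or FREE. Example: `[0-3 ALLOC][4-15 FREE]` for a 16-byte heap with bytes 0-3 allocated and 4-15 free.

Answer: [0-4 ALLOC][5-17 FREE]

Derivation:
Op 1: a = malloc(6) -> a = 0; heap: [0-5 ALLOC][6-17 FREE]
Op 2: b = malloc(1) -> b = 6; heap: [0-5 ALLOC][6-6 ALLOC][7-17 FREE]
Op 3: a = realloc(a, 5) -> a = 0; heap: [0-4 ALLOC][5-5 FREE][6-6 ALLOC][7-17 FREE]
Op 4: free(b) -> (freed b); heap: [0-4 ALLOC][5-17 FREE]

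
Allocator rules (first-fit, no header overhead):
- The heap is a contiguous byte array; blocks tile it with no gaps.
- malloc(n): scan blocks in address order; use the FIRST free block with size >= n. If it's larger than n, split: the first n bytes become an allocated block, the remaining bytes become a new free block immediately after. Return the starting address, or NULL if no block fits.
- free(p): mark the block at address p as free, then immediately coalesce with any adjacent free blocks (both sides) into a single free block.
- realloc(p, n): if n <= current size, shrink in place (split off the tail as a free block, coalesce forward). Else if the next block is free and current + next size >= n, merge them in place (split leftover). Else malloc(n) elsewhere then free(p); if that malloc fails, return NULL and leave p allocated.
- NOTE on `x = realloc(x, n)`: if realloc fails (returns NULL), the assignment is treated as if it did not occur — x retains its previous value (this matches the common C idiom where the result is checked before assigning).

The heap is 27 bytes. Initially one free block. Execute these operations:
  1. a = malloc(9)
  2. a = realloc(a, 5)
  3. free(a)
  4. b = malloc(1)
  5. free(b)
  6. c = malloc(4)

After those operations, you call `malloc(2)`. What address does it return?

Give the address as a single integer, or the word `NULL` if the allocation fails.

Answer: 4

Derivation:
Op 1: a = malloc(9) -> a = 0; heap: [0-8 ALLOC][9-26 FREE]
Op 2: a = realloc(a, 5) -> a = 0; heap: [0-4 ALLOC][5-26 FREE]
Op 3: free(a) -> (freed a); heap: [0-26 FREE]
Op 4: b = malloc(1) -> b = 0; heap: [0-0 ALLOC][1-26 FREE]
Op 5: free(b) -> (freed b); heap: [0-26 FREE]
Op 6: c = malloc(4) -> c = 0; heap: [0-3 ALLOC][4-26 FREE]
malloc(2): first-fit scan over [0-3 ALLOC][4-26 FREE] -> 4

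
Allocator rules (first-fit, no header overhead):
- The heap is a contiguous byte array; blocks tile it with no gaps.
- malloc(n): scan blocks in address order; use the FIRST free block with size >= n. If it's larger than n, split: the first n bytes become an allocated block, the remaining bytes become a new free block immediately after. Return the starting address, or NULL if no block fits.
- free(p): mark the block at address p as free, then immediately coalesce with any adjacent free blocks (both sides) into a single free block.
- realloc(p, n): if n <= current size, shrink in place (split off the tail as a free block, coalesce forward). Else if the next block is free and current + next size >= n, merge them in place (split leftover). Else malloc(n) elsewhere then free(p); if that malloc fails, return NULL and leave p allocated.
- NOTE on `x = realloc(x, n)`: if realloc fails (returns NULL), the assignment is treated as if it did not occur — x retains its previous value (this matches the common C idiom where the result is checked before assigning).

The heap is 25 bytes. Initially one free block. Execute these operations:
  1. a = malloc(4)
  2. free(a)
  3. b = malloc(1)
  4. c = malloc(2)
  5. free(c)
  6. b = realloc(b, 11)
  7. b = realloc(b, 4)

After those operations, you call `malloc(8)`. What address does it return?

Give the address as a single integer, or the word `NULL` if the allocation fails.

Op 1: a = malloc(4) -> a = 0; heap: [0-3 ALLOC][4-24 FREE]
Op 2: free(a) -> (freed a); heap: [0-24 FREE]
Op 3: b = malloc(1) -> b = 0; heap: [0-0 ALLOC][1-24 FREE]
Op 4: c = malloc(2) -> c = 1; heap: [0-0 ALLOC][1-2 ALLOC][3-24 FREE]
Op 5: free(c) -> (freed c); heap: [0-0 ALLOC][1-24 FREE]
Op 6: b = realloc(b, 11) -> b = 0; heap: [0-10 ALLOC][11-24 FREE]
Op 7: b = realloc(b, 4) -> b = 0; heap: [0-3 ALLOC][4-24 FREE]
malloc(8): first-fit scan over [0-3 ALLOC][4-24 FREE] -> 4

Answer: 4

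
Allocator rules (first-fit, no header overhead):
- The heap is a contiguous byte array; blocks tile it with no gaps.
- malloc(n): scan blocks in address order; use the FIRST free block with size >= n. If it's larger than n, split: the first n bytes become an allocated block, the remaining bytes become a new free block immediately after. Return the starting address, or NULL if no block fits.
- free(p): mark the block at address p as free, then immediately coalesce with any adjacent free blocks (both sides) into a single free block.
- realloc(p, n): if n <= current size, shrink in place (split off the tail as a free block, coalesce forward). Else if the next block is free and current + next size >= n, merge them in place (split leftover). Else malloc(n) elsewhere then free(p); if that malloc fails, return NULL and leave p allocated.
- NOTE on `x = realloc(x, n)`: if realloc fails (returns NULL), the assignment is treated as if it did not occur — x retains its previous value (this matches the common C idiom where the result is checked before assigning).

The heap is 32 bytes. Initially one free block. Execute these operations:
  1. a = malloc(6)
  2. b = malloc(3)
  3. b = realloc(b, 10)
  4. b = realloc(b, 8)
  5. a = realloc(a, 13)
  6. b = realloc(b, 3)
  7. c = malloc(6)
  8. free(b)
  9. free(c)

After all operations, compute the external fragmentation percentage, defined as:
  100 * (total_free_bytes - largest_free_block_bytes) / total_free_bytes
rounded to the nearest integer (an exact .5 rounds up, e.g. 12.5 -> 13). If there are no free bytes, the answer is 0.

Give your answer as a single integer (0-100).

Op 1: a = malloc(6) -> a = 0; heap: [0-5 ALLOC][6-31 FREE]
Op 2: b = malloc(3) -> b = 6; heap: [0-5 ALLOC][6-8 ALLOC][9-31 FREE]
Op 3: b = realloc(b, 10) -> b = 6; heap: [0-5 ALLOC][6-15 ALLOC][16-31 FREE]
Op 4: b = realloc(b, 8) -> b = 6; heap: [0-5 ALLOC][6-13 ALLOC][14-31 FREE]
Op 5: a = realloc(a, 13) -> a = 14; heap: [0-5 FREE][6-13 ALLOC][14-26 ALLOC][27-31 FREE]
Op 6: b = realloc(b, 3) -> b = 6; heap: [0-5 FREE][6-8 ALLOC][9-13 FREE][14-26 ALLOC][27-31 FREE]
Op 7: c = malloc(6) -> c = 0; heap: [0-5 ALLOC][6-8 ALLOC][9-13 FREE][14-26 ALLOC][27-31 FREE]
Op 8: free(b) -> (freed b); heap: [0-5 ALLOC][6-13 FREE][14-26 ALLOC][27-31 FREE]
Op 9: free(c) -> (freed c); heap: [0-13 FREE][14-26 ALLOC][27-31 FREE]
Free blocks: [14 5] total_free=19 largest=14 -> 100*(19-14)/19 = 500/19 ≈ 26.316 -> rounds to 26

Answer: 26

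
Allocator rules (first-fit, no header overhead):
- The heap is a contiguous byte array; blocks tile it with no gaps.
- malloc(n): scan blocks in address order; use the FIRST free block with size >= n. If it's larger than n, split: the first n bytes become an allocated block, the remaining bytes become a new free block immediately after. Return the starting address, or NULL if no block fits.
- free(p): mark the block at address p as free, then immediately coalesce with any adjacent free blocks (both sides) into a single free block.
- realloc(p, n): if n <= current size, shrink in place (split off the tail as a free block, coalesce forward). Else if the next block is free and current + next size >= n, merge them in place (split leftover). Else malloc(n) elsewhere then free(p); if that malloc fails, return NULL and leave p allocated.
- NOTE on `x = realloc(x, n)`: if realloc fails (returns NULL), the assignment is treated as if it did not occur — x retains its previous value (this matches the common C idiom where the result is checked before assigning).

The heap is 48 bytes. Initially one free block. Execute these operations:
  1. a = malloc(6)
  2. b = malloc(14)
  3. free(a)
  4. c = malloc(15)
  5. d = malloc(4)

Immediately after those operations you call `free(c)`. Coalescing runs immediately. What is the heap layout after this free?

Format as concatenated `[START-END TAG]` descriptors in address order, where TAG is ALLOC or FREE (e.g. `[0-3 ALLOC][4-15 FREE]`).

Answer: [0-3 ALLOC][4-5 FREE][6-19 ALLOC][20-47 FREE]

Derivation:
Op 1: a = malloc(6) -> a = 0; heap: [0-5 ALLOC][6-47 FREE]
Op 2: b = malloc(14) -> b = 6; heap: [0-5 ALLOC][6-19 ALLOC][20-47 FREE]
Op 3: free(a) -> (freed a); heap: [0-5 FREE][6-19 ALLOC][20-47 FREE]
Op 4: c = malloc(15) -> c = 20; heap: [0-5 FREE][6-19 ALLOC][20-34 ALLOC][35-47 FREE]
Op 5: d = malloc(4) -> d = 0; heap: [0-3 ALLOC][4-5 FREE][6-19 ALLOC][20-34 ALLOC][35-47 FREE]
free(c): c = 20 -> block [20-34 ALLOC]; mark free, coalesce with adjacent free neighbors -> [0-3 ALLOC][4-5 FREE][6-19 ALLOC][20-47 FREE]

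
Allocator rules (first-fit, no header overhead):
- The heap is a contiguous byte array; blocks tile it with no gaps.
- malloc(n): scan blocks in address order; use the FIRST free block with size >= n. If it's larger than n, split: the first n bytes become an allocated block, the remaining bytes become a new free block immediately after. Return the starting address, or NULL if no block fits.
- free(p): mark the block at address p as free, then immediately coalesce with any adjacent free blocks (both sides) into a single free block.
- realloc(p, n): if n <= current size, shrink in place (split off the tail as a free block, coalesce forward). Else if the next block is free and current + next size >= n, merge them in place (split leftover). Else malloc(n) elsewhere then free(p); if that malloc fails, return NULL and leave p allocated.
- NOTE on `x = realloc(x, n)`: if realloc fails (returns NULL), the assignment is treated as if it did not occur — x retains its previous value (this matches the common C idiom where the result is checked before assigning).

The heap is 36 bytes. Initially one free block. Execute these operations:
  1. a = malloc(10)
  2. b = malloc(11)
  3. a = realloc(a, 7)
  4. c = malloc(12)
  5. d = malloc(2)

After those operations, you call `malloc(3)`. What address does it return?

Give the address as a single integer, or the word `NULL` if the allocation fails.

Answer: 33

Derivation:
Op 1: a = malloc(10) -> a = 0; heap: [0-9 ALLOC][10-35 FREE]
Op 2: b = malloc(11) -> b = 10; heap: [0-9 ALLOC][10-20 ALLOC][21-35 FREE]
Op 3: a = realloc(a, 7) -> a = 0; heap: [0-6 ALLOC][7-9 FREE][10-20 ALLOC][21-35 FREE]
Op 4: c = malloc(12) -> c = 21; heap: [0-6 ALLOC][7-9 FREE][10-20 ALLOC][21-32 ALLOC][33-35 FREE]
Op 5: d = malloc(2) -> d = 7; heap: [0-6 ALLOC][7-8 ALLOC][9-9 FREE][10-20 ALLOC][21-32 ALLOC][33-35 FREE]
malloc(3): first-fit scan over [0-6 ALLOC][7-8 ALLOC][9-9 FREE][10-20 ALLOC][21-32 ALLOC][33-35 FREE] -> 33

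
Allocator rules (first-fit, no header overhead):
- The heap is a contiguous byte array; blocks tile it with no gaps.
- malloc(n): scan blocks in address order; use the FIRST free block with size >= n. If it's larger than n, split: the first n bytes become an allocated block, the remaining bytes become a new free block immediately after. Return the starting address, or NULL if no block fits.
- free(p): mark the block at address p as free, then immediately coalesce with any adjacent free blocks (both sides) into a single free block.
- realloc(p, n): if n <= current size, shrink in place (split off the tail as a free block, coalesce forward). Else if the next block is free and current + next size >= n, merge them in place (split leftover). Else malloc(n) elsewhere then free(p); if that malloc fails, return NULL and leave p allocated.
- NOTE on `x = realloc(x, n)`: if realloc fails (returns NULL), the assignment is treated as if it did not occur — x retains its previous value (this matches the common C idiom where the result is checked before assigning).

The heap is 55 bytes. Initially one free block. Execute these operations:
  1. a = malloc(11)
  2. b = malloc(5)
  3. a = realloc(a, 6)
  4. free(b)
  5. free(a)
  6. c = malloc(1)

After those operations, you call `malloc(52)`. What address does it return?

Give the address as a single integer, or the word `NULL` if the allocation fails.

Op 1: a = malloc(11) -> a = 0; heap: [0-10 ALLOC][11-54 FREE]
Op 2: b = malloc(5) -> b = 11; heap: [0-10 ALLOC][11-15 ALLOC][16-54 FREE]
Op 3: a = realloc(a, 6) -> a = 0; heap: [0-5 ALLOC][6-10 FREE][11-15 ALLOC][16-54 FREE]
Op 4: free(b) -> (freed b); heap: [0-5 ALLOC][6-54 FREE]
Op 5: free(a) -> (freed a); heap: [0-54 FREE]
Op 6: c = malloc(1) -> c = 0; heap: [0-0 ALLOC][1-54 FREE]
malloc(52): first-fit scan over [0-0 ALLOC][1-54 FREE] -> 1

Answer: 1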